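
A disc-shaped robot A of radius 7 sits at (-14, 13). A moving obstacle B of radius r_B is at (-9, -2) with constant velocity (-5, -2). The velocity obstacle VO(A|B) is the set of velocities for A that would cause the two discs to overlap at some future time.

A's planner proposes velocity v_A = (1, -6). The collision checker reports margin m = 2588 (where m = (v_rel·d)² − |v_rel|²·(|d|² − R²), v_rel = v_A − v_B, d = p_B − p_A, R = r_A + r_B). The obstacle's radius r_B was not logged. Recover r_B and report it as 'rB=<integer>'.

m = 2588
d = (5, -15);  v_rel = (6, -4),  |v_rel|² = 52
v_rel×d = (6)·(-15) − (-4)·(5) = -70
since m = R²·52 − (-70)²:  R² = (4900 + 2588) / 52 = 144
R = √144 = 12  ⇒  r_B = 12 − 7 = 5

rB=5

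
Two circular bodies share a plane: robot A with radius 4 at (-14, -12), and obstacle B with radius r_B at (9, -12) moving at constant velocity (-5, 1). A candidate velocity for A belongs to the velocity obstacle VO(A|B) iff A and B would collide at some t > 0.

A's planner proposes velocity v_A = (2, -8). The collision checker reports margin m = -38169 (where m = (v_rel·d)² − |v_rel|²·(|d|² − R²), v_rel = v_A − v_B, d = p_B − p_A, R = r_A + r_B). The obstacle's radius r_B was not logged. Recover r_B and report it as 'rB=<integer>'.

m = -38169
d = (23, 0);  v_rel = (7, -9),  |v_rel|² = 130
v_rel×d = (7)·(0) − (-9)·(23) = 207
since m = R²·130 − 207²:  R² = (42849 + -38169) / 130 = 36
R = √36 = 6  ⇒  r_B = 6 − 4 = 2

rB=2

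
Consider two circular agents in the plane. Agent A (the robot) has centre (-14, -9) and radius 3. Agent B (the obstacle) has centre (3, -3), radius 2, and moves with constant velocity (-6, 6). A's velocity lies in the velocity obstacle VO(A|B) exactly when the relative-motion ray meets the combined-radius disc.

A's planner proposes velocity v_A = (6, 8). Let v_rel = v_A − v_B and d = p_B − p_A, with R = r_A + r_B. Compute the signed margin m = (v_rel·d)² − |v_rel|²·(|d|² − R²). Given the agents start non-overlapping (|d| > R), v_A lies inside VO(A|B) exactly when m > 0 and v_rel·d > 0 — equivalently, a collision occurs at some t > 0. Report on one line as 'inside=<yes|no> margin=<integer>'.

d = (17, 6),  |d|² = 325;  R = 3+2 = 5,  c = 325−5² = 300
v_rel = (12, 2),  |v_rel|² = 148;  v_rel·d = (12)·(17) + (2)·(6) = 216
148·t² − 432·t + 300 = 0  ⇒  m = 216² − 148·300 = 2256
m = 2256 > 0,  v_rel·d = 216 > 0  ⇒  inside

inside=yes margin=2256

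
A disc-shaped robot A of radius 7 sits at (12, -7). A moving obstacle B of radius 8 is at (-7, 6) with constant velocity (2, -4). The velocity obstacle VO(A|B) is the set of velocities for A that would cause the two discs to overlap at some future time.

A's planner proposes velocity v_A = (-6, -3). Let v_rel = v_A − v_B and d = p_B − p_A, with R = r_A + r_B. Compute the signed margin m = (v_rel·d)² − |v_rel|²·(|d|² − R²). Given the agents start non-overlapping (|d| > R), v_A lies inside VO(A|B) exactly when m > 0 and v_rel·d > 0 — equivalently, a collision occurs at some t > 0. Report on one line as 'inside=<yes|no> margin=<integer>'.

d = (-19, 13),  |d|² = 530;  R = 7+8 = 15,  c = 530−15² = 305
v_rel = (-8, 1),  |v_rel|² = 65;  v_rel·d = (-8)·(-19) + (1)·(13) = 165
65·t² − 330·t + 305 = 0  ⇒  m = 165² − 65·305 = 7400
m = 7400 > 0,  v_rel·d = 165 > 0  ⇒  inside

inside=yes margin=7400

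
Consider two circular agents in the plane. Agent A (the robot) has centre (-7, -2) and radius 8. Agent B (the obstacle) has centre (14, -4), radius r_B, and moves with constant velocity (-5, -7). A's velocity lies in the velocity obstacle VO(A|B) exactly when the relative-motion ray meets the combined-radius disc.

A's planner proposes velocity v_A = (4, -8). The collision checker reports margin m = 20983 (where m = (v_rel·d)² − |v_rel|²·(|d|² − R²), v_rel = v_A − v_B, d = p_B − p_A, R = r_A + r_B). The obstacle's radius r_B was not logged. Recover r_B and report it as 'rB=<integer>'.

m = 20983
d = (21, -2);  v_rel = (9, -1),  |v_rel|² = 82
v_rel×d = (9)·(-2) − (-1)·(21) = 3
since m = R²·82 − 3²:  R² = (9 + 20983) / 82 = 256
R = √256 = 16  ⇒  r_B = 16 − 8 = 8

rB=8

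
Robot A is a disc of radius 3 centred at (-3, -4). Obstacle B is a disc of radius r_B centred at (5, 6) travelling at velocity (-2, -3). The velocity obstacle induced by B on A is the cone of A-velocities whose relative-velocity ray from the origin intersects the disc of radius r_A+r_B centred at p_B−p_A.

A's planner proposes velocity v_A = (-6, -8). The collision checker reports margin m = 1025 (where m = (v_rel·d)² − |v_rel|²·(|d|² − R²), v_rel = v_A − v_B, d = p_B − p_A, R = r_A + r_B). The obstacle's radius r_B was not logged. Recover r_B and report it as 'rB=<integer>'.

m = 1025
d = (8, 10);  v_rel = (-4, -5),  |v_rel|² = 41
v_rel×d = (-4)·(10) − (-5)·(8) = 0
since m = R²·41 − 0²:  R² = (0 + 1025) / 41 = 25
R = √25 = 5  ⇒  r_B = 5 − 3 = 2

rB=2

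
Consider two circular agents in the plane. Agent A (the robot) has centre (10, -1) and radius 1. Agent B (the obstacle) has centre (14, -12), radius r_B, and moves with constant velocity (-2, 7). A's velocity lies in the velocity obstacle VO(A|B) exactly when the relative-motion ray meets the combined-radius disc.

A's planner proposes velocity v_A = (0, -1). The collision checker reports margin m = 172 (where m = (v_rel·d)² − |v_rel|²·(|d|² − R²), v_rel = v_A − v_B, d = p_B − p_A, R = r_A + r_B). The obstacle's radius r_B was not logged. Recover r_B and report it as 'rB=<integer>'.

m = 172
d = (4, -11);  v_rel = (2, -8),  |v_rel|² = 68
v_rel×d = (2)·(-11) − (-8)·(4) = 10
since m = R²·68 − 10²:  R² = (100 + 172) / 68 = 4
R = √4 = 2  ⇒  r_B = 2 − 1 = 1

rB=1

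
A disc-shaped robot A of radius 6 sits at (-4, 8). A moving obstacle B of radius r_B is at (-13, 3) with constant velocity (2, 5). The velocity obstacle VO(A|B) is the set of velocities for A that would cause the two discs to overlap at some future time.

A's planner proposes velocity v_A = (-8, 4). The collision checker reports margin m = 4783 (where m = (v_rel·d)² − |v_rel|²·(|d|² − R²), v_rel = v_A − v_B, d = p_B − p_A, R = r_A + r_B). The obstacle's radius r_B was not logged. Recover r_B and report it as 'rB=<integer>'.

m = 4783
d = (-9, -5);  v_rel = (-10, -1),  |v_rel|² = 101
v_rel×d = (-10)·(-5) − (-1)·(-9) = 41
since m = R²·101 − 41²:  R² = (1681 + 4783) / 101 = 64
R = √64 = 8  ⇒  r_B = 8 − 6 = 2

rB=2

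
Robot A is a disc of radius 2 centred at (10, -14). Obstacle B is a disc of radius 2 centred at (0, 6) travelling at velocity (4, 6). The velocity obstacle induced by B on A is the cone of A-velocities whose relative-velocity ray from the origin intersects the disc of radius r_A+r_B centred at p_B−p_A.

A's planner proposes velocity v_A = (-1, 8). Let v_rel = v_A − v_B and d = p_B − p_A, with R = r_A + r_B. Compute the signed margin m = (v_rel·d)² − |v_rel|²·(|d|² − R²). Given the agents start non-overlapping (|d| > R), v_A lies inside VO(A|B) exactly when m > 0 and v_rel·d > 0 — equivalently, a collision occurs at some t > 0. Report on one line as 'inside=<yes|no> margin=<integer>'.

d = (-10, 20),  |d|² = 500;  R = 2+2 = 4,  c = 500−4² = 484
v_rel = (-5, 2),  |v_rel|² = 29;  v_rel·d = (-5)·(-10) + (2)·(20) = 90
29·t² − 180·t + 484 = 0  ⇒  m = 90² − 29·484 = -5936
m = -5936 < 0,  v_rel·d = 90 > 0  ⇒  outside

inside=no margin=-5936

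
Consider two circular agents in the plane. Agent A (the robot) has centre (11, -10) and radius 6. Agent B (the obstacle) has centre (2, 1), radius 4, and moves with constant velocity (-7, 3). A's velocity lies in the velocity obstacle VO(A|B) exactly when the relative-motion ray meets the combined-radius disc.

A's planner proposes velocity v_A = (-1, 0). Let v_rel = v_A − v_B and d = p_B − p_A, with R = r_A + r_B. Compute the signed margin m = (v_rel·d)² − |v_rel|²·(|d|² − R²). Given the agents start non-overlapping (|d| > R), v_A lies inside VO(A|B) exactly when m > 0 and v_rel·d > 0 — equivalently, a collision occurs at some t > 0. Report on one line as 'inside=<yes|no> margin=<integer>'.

d = (-9, 11),  |d|² = 202;  R = 6+4 = 10,  c = 202−10² = 102
v_rel = (6, -3),  |v_rel|² = 45;  v_rel·d = (6)·(-9) + (-3)·(11) = -87
45·t² + 174·t + 102 = 0  ⇒  m = (-87)² − 45·102 = 2979
m = 2979 > 0,  v_rel·d = -87 < 0  ⇒  outside

inside=no margin=2979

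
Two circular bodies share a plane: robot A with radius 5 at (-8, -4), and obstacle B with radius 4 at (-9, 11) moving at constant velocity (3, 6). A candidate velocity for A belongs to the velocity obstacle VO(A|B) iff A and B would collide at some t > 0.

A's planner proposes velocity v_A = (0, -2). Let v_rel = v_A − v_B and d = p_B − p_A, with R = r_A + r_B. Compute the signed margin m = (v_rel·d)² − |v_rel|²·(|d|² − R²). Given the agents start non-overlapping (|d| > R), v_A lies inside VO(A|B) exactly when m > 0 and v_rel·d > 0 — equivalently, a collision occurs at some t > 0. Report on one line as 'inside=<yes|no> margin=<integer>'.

d = (-1, 15),  |d|² = 226;  R = 5+4 = 9,  c = 226−9² = 145
v_rel = (-3, -8),  |v_rel|² = 73;  v_rel·d = (-3)·(-1) + (-8)·(15) = -117
73·t² + 234·t + 145 = 0  ⇒  m = (-117)² − 73·145 = 3104
m = 3104 > 0,  v_rel·d = -117 < 0  ⇒  outside

inside=no margin=3104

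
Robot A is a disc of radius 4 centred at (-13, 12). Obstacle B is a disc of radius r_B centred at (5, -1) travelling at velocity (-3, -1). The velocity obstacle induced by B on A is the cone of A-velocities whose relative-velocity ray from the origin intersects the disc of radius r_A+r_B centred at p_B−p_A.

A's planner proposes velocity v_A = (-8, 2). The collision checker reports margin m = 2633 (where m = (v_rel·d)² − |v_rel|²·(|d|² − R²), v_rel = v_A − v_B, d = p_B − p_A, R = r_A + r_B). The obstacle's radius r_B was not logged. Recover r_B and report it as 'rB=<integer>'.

m = 2633
d = (18, -13);  v_rel = (-5, 3),  |v_rel|² = 34
v_rel×d = (-5)·(-13) − (3)·(18) = 11
since m = R²·34 − 11²:  R² = (121 + 2633) / 34 = 81
R = √81 = 9  ⇒  r_B = 9 − 4 = 5

rB=5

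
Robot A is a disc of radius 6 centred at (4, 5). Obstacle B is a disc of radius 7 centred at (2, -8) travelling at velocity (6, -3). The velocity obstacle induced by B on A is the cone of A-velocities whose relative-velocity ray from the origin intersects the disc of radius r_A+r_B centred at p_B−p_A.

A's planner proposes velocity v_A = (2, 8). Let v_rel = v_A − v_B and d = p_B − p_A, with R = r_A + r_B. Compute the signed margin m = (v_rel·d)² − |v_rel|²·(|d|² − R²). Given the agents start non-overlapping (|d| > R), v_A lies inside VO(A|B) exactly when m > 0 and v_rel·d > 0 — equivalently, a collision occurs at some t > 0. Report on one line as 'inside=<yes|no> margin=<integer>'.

d = (-2, -13),  |d|² = 173;  R = 6+7 = 13,  c = 173−13² = 4
v_rel = (-4, 11),  |v_rel|² = 137;  v_rel·d = (-4)·(-2) + (11)·(-13) = -135
137·t² + 270·t + 4 = 0  ⇒  m = (-135)² − 137·4 = 17677
m = 17677 > 0,  v_rel·d = -135 < 0  ⇒  outside

inside=no margin=17677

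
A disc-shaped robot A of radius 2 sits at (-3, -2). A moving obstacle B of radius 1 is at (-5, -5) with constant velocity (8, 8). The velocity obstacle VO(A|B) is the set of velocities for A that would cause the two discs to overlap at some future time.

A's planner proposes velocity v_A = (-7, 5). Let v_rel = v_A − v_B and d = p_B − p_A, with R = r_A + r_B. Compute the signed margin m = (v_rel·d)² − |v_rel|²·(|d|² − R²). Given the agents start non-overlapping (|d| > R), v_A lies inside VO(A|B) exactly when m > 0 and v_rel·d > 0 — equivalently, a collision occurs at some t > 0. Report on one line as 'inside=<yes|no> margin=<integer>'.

d = (-2, -3),  |d|² = 13;  R = 2+1 = 3,  c = 13−3² = 4
v_rel = (-15, -3),  |v_rel|² = 234;  v_rel·d = (-15)·(-2) + (-3)·(-3) = 39
234·t² − 78·t + 4 = 0  ⇒  m = 39² − 234·4 = 585
m = 585 > 0,  v_rel·d = 39 > 0  ⇒  inside

inside=yes margin=585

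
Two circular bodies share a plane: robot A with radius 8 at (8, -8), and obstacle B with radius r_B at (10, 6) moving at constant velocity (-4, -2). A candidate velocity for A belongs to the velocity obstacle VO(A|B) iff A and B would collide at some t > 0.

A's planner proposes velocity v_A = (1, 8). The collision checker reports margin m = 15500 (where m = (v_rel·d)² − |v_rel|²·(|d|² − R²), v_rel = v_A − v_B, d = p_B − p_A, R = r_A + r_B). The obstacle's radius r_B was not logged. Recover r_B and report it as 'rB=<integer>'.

m = 15500
d = (2, 14);  v_rel = (5, 10),  |v_rel|² = 125
v_rel×d = (5)·(14) − (10)·(2) = 50
since m = R²·125 − 50²:  R² = (2500 + 15500) / 125 = 144
R = √144 = 12  ⇒  r_B = 12 − 8 = 4

rB=4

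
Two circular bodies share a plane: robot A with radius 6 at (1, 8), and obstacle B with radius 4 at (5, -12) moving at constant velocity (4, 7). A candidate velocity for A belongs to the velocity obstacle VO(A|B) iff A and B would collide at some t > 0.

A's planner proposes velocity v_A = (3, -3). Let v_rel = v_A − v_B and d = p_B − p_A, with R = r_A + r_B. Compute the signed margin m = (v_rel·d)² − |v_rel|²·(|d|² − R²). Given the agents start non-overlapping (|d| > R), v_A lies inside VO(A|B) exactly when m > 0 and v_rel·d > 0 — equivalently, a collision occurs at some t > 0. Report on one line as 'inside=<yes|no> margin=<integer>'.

d = (4, -20),  |d|² = 416;  R = 6+4 = 10,  c = 416−10² = 316
v_rel = (-1, -10),  |v_rel|² = 101;  v_rel·d = (-1)·(4) + (-10)·(-20) = 196
101·t² − 392·t + 316 = 0  ⇒  m = 196² − 101·316 = 6500
m = 6500 > 0,  v_rel·d = 196 > 0  ⇒  inside

inside=yes margin=6500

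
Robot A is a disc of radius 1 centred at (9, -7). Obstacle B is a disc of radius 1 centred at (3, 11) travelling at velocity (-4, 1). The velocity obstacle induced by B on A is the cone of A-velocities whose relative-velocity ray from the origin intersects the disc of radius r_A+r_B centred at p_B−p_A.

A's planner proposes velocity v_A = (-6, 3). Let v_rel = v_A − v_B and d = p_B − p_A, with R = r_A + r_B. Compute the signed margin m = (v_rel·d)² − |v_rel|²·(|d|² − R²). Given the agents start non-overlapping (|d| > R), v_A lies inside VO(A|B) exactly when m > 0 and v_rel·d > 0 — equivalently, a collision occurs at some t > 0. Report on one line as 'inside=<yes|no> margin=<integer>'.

d = (-6, 18),  |d|² = 360;  R = 1+1 = 2,  c = 360−2² = 356
v_rel = (-2, 2),  |v_rel|² = 8;  v_rel·d = (-2)·(-6) + (2)·(18) = 48
8·t² − 96·t + 356 = 0  ⇒  m = 48² − 8·356 = -544
m = -544 < 0,  v_rel·d = 48 > 0  ⇒  outside

inside=no margin=-544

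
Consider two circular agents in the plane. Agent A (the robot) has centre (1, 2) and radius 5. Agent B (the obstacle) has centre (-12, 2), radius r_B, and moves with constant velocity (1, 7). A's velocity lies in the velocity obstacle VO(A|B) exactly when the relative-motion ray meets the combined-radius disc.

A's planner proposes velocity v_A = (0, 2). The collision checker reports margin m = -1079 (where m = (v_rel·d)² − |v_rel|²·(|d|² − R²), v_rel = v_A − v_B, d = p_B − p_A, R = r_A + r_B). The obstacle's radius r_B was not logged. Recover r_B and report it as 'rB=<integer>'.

m = -1079
d = (-13, 0);  v_rel = (-1, -5),  |v_rel|² = 26
v_rel×d = (-1)·(0) − (-5)·(-13) = -65
since m = R²·26 − (-65)²:  R² = (4225 + -1079) / 26 = 121
R = √121 = 11  ⇒  r_B = 11 − 5 = 6

rB=6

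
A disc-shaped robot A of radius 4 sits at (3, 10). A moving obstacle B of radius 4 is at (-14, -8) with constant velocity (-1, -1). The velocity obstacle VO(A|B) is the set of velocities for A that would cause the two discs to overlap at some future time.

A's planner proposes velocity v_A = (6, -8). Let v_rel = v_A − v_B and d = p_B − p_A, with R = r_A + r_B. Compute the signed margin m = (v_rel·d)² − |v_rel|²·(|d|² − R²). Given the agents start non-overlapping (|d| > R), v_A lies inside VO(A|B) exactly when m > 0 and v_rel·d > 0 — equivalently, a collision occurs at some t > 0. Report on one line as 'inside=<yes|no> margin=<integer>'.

d = (-17, -18),  |d|² = 613;  R = 4+4 = 8,  c = 613−8² = 549
v_rel = (7, -7),  |v_rel|² = 98;  v_rel·d = (7)·(-17) + (-7)·(-18) = 7
98·t² − 14·t + 549 = 0  ⇒  m = 7² − 98·549 = -53753
m = -53753 < 0,  v_rel·d = 7 > 0  ⇒  outside

inside=no margin=-53753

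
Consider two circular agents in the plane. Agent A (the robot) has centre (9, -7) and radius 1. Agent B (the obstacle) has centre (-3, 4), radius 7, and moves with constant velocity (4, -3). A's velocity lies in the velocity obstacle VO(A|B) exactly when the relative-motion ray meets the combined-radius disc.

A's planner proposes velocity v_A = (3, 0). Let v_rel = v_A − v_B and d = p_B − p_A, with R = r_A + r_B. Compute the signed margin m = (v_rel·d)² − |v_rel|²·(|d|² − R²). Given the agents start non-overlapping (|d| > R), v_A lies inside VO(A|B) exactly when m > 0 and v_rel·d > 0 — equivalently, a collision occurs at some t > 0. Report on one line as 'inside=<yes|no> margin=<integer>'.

d = (-12, 11),  |d|² = 265;  R = 1+7 = 8,  c = 265−8² = 201
v_rel = (-1, 3),  |v_rel|² = 10;  v_rel·d = (-1)·(-12) + (3)·(11) = 45
10·t² − 90·t + 201 = 0  ⇒  m = 45² − 10·201 = 15
m = 15 > 0,  v_rel·d = 45 > 0  ⇒  inside

inside=yes margin=15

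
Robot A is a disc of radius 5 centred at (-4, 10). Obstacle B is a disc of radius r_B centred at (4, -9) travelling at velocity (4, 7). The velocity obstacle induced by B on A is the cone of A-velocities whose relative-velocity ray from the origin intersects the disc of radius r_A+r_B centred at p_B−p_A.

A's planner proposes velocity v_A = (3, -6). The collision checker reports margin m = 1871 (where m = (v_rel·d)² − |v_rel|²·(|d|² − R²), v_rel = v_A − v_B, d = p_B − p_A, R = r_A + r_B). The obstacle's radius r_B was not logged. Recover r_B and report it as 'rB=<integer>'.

m = 1871
d = (8, -19);  v_rel = (-1, -13),  |v_rel|² = 170
v_rel×d = (-1)·(-19) − (-13)·(8) = 123
since m = R²·170 − 123²:  R² = (15129 + 1871) / 170 = 100
R = √100 = 10  ⇒  r_B = 10 − 5 = 5

rB=5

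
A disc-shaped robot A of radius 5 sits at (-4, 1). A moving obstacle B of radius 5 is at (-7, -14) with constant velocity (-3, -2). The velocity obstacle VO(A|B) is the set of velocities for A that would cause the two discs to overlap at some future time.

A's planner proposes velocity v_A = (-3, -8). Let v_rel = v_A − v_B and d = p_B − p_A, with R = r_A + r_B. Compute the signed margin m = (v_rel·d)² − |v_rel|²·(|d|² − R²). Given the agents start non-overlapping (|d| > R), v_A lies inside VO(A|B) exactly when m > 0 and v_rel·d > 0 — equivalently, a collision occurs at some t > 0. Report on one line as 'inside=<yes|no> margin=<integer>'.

d = (-3, -15),  |d|² = 234;  R = 5+5 = 10,  c = 234−10² = 134
v_rel = (0, -6),  |v_rel|² = 36;  v_rel·d = (0)·(-3) + (-6)·(-15) = 90
36·t² − 180·t + 134 = 0  ⇒  m = 90² − 36·134 = 3276
m = 3276 > 0,  v_rel·d = 90 > 0  ⇒  inside

inside=yes margin=3276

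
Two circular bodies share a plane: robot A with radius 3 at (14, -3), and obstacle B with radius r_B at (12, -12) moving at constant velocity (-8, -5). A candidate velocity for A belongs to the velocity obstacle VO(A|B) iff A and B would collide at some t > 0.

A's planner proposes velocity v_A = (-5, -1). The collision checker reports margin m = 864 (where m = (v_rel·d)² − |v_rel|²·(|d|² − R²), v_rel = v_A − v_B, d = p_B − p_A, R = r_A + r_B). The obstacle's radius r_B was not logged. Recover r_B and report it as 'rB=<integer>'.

m = 864
d = (-2, -9);  v_rel = (3, 4),  |v_rel|² = 25
v_rel×d = (3)·(-9) − (4)·(-2) = -19
since m = R²·25 − (-19)²:  R² = (361 + 864) / 25 = 49
R = √49 = 7  ⇒  r_B = 7 − 3 = 4

rB=4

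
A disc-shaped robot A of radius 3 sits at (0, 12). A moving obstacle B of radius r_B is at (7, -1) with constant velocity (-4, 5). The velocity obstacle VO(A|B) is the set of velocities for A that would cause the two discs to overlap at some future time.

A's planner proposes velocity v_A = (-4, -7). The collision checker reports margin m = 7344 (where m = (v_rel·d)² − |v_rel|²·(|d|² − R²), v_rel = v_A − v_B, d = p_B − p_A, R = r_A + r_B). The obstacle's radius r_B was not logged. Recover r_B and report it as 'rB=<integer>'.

m = 7344
d = (7, -13);  v_rel = (0, -12),  |v_rel|² = 144
v_rel×d = (0)·(-13) − (-12)·(7) = 84
since m = R²·144 − 84²:  R² = (7056 + 7344) / 144 = 100
R = √100 = 10  ⇒  r_B = 10 − 3 = 7

rB=7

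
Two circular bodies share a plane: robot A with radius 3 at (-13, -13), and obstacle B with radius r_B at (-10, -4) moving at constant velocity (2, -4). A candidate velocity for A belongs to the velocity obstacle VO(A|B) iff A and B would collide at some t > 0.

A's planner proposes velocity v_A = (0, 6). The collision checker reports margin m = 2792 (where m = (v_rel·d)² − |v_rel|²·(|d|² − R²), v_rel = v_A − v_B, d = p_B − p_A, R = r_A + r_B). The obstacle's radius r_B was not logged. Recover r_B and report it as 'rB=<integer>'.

m = 2792
d = (3, 9);  v_rel = (-2, 10),  |v_rel|² = 104
v_rel×d = (-2)·(9) − (10)·(3) = -48
since m = R²·104 − (-48)²:  R² = (2304 + 2792) / 104 = 49
R = √49 = 7  ⇒  r_B = 7 − 3 = 4

rB=4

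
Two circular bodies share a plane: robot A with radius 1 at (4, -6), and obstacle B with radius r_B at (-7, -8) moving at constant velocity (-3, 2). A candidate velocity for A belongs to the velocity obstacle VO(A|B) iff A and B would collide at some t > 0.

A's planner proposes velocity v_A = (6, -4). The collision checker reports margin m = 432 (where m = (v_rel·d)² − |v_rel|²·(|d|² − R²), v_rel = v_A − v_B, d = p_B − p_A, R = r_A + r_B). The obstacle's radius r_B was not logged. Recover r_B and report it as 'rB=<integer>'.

m = 432
d = (-11, -2);  v_rel = (9, -6),  |v_rel|² = 117
v_rel×d = (9)·(-2) − (-6)·(-11) = -84
since m = R²·117 − (-84)²:  R² = (7056 + 432) / 117 = 64
R = √64 = 8  ⇒  r_B = 8 − 1 = 7

rB=7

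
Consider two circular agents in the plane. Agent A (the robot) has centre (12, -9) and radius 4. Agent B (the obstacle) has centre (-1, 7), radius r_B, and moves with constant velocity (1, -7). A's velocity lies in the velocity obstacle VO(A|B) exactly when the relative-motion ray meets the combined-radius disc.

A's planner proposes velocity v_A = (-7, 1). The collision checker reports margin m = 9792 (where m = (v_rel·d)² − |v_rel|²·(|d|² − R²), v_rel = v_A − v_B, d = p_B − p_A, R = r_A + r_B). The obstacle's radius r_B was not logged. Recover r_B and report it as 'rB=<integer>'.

m = 9792
d = (-13, 16);  v_rel = (-8, 8),  |v_rel|² = 128
v_rel×d = (-8)·(16) − (8)·(-13) = -24
since m = R²·128 − (-24)²:  R² = (576 + 9792) / 128 = 81
R = √81 = 9  ⇒  r_B = 9 − 4 = 5

rB=5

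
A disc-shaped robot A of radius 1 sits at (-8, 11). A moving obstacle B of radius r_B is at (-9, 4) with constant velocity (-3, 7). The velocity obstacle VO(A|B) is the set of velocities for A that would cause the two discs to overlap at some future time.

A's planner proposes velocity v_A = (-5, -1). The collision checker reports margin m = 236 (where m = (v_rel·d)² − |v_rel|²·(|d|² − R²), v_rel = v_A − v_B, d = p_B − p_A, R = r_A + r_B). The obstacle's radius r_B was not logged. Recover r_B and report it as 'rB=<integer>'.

m = 236
d = (-1, -7);  v_rel = (-2, -8),  |v_rel|² = 68
v_rel×d = (-2)·(-7) − (-8)·(-1) = 6
since m = R²·68 − 6²:  R² = (36 + 236) / 68 = 4
R = √4 = 2  ⇒  r_B = 2 − 1 = 1

rB=1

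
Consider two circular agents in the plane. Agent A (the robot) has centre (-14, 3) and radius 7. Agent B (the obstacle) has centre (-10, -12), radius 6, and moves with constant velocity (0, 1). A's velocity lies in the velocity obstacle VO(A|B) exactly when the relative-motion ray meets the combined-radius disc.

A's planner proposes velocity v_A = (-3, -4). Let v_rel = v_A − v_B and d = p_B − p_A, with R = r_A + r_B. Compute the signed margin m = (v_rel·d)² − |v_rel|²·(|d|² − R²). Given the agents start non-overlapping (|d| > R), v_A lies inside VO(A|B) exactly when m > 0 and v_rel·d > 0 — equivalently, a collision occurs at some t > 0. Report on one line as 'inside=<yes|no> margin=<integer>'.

d = (4, -15),  |d|² = 241;  R = 7+6 = 13,  c = 241−13² = 72
v_rel = (-3, -5),  |v_rel|² = 34;  v_rel·d = (-3)·(4) + (-5)·(-15) = 63
34·t² − 126·t + 72 = 0  ⇒  m = 63² − 34·72 = 1521
m = 1521 > 0,  v_rel·d = 63 > 0  ⇒  inside

inside=yes margin=1521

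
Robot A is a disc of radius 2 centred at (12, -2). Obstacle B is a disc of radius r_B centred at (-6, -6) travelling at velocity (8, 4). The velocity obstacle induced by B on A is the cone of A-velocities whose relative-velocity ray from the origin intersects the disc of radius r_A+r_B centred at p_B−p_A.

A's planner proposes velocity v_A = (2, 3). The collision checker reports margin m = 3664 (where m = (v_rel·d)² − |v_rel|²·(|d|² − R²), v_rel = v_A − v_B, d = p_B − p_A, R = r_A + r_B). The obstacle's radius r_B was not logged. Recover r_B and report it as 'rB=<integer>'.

m = 3664
d = (-18, -4);  v_rel = (-6, -1),  |v_rel|² = 37
v_rel×d = (-6)·(-4) − (-1)·(-18) = 6
since m = R²·37 − 6²:  R² = (36 + 3664) / 37 = 100
R = √100 = 10  ⇒  r_B = 10 − 2 = 8

rB=8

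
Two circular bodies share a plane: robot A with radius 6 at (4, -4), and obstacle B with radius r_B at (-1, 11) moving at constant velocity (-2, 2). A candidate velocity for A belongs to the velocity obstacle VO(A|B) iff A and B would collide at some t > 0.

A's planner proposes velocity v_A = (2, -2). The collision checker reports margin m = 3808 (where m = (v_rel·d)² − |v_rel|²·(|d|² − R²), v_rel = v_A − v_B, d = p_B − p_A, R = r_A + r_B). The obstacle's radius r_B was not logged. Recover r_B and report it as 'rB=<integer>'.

m = 3808
d = (-5, 15);  v_rel = (4, -4),  |v_rel|² = 32
v_rel×d = (4)·(15) − (-4)·(-5) = 40
since m = R²·32 − 40²:  R² = (1600 + 3808) / 32 = 169
R = √169 = 13  ⇒  r_B = 13 − 6 = 7

rB=7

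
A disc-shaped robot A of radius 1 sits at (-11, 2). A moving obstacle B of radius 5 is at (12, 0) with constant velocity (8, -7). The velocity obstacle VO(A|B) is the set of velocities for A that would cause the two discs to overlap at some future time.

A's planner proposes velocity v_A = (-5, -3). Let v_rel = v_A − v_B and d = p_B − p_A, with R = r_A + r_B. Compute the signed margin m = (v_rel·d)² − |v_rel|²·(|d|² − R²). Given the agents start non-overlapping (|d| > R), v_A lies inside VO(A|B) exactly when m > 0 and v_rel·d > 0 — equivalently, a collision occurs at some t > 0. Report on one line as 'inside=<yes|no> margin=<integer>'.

d = (23, -2),  |d|² = 533;  R = 1+5 = 6,  c = 533−6² = 497
v_rel = (-13, 4),  |v_rel|² = 185;  v_rel·d = (-13)·(23) + (4)·(-2) = -307
185·t² + 614·t + 497 = 0  ⇒  m = (-307)² − 185·497 = 2304
m = 2304 > 0,  v_rel·d = -307 < 0  ⇒  outside

inside=no margin=2304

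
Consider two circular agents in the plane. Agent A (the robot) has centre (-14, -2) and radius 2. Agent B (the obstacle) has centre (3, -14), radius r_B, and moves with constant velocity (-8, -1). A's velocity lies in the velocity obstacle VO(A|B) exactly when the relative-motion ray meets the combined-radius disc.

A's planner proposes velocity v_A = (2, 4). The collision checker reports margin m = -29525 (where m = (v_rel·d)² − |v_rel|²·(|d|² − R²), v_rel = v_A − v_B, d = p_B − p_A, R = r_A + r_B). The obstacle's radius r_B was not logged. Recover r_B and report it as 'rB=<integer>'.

m = -29525
d = (17, -12);  v_rel = (10, 5),  |v_rel|² = 125
v_rel×d = (10)·(-12) − (5)·(17) = -205
since m = R²·125 − (-205)²:  R² = (42025 + -29525) / 125 = 100
R = √100 = 10  ⇒  r_B = 10 − 2 = 8

rB=8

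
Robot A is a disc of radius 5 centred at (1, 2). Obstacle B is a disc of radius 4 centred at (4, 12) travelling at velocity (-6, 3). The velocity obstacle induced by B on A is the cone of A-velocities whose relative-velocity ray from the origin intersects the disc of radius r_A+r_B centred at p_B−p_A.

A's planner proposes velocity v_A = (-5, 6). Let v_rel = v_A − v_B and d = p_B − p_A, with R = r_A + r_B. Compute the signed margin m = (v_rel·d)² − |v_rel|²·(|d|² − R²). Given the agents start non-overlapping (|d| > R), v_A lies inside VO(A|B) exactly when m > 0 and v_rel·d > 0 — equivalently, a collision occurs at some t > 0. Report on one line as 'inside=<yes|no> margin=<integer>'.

d = (3, 10),  |d|² = 109;  R = 5+4 = 9,  c = 109−9² = 28
v_rel = (1, 3),  |v_rel|² = 10;  v_rel·d = (1)·(3) + (3)·(10) = 33
10·t² − 66·t + 28 = 0  ⇒  m = 33² − 10·28 = 809
m = 809 > 0,  v_rel·d = 33 > 0  ⇒  inside

inside=yes margin=809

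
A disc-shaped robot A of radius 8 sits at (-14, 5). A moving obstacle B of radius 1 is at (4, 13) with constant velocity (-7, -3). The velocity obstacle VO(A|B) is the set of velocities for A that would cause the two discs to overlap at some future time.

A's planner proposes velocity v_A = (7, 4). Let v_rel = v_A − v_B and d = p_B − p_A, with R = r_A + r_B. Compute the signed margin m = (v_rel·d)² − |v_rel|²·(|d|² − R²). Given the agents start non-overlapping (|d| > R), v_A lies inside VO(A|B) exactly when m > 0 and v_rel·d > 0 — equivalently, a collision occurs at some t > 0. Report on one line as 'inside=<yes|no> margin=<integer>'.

d = (18, 8),  |d|² = 388;  R = 8+1 = 9,  c = 388−9² = 307
v_rel = (14, 7),  |v_rel|² = 245;  v_rel·d = (14)·(18) + (7)·(8) = 308
245·t² − 616·t + 307 = 0  ⇒  m = 308² − 245·307 = 19649
m = 19649 > 0,  v_rel·d = 308 > 0  ⇒  inside

inside=yes margin=19649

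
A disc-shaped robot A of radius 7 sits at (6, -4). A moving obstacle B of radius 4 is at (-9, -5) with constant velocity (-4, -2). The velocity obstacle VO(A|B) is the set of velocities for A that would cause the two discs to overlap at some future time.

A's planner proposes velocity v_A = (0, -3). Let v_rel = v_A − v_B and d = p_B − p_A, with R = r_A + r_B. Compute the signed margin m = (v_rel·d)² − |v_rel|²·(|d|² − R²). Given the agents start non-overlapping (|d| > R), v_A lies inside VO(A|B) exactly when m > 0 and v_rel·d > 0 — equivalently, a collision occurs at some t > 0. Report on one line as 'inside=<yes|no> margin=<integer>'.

d = (-15, -1),  |d|² = 226;  R = 7+4 = 11,  c = 226−11² = 105
v_rel = (4, -1),  |v_rel|² = 17;  v_rel·d = (4)·(-15) + (-1)·(-1) = -59
17·t² + 118·t + 105 = 0  ⇒  m = (-59)² − 17·105 = 1696
m = 1696 > 0,  v_rel·d = -59 < 0  ⇒  outside

inside=no margin=1696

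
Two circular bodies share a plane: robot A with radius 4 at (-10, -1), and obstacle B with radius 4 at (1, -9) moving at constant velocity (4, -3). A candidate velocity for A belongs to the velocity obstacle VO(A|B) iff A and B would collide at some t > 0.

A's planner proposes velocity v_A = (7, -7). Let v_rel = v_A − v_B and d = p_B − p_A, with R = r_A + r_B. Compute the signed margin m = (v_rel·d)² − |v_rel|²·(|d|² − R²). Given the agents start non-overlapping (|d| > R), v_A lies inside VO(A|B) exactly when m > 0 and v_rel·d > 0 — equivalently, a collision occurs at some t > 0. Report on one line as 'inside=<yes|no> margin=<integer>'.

d = (11, -8),  |d|² = 185;  R = 4+4 = 8,  c = 185−8² = 121
v_rel = (3, -4),  |v_rel|² = 25;  v_rel·d = (3)·(11) + (-4)·(-8) = 65
25·t² − 130·t + 121 = 0  ⇒  m = 65² − 25·121 = 1200
m = 1200 > 0,  v_rel·d = 65 > 0  ⇒  inside

inside=yes margin=1200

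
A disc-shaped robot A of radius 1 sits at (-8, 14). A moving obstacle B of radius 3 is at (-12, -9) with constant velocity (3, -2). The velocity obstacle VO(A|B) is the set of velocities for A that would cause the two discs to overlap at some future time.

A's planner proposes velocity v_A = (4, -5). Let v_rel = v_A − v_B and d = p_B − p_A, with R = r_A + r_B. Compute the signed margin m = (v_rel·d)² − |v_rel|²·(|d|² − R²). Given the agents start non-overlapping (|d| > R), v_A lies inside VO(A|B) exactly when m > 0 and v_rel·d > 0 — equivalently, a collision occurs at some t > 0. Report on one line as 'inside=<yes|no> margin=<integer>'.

d = (-4, -23),  |d|² = 545;  R = 1+3 = 4,  c = 545−4² = 529
v_rel = (1, -3),  |v_rel|² = 10;  v_rel·d = (1)·(-4) + (-3)·(-23) = 65
10·t² − 130·t + 529 = 0  ⇒  m = 65² − 10·529 = -1065
m = -1065 < 0,  v_rel·d = 65 > 0  ⇒  outside

inside=no margin=-1065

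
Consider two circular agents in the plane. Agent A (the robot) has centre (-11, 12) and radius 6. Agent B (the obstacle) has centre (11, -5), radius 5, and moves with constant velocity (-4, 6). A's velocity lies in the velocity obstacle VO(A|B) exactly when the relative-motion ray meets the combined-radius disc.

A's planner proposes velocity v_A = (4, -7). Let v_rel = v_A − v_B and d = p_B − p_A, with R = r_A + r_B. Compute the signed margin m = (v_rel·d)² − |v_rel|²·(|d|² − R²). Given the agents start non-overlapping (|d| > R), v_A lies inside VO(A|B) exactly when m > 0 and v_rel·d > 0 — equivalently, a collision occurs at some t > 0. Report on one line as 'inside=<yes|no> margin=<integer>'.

d = (22, -17),  |d|² = 773;  R = 6+5 = 11,  c = 773−11² = 652
v_rel = (8, -13),  |v_rel|² = 233;  v_rel·d = (8)·(22) + (-13)·(-17) = 397
233·t² − 794·t + 652 = 0  ⇒  m = 397² − 233·652 = 5693
m = 5693 > 0,  v_rel·d = 397 > 0  ⇒  inside

inside=yes margin=5693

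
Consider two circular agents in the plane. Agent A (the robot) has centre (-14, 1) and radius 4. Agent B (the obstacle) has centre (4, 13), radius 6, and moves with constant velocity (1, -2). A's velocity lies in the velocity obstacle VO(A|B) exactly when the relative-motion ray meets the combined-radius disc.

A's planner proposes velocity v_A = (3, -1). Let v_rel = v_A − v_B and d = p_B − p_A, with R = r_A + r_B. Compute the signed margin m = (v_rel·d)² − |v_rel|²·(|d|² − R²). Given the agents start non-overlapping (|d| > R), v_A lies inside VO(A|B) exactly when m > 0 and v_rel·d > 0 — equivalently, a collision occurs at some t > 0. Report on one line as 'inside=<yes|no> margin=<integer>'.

d = (18, 12),  |d|² = 468;  R = 4+6 = 10,  c = 468−10² = 368
v_rel = (2, 1),  |v_rel|² = 5;  v_rel·d = (2)·(18) + (1)·(12) = 48
5·t² − 96·t + 368 = 0  ⇒  m = 48² − 5·368 = 464
m = 464 > 0,  v_rel·d = 48 > 0  ⇒  inside

inside=yes margin=464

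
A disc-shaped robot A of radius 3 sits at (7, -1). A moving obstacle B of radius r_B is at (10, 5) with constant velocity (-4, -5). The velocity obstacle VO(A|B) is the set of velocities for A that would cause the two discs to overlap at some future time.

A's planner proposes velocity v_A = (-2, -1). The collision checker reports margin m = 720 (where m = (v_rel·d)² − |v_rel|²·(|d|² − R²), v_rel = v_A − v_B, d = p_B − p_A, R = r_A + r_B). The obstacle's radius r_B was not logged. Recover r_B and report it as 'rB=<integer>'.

m = 720
d = (3, 6);  v_rel = (2, 4),  |v_rel|² = 20
v_rel×d = (2)·(6) − (4)·(3) = 0
since m = R²·20 − 0²:  R² = (0 + 720) / 20 = 36
R = √36 = 6  ⇒  r_B = 6 − 3 = 3

rB=3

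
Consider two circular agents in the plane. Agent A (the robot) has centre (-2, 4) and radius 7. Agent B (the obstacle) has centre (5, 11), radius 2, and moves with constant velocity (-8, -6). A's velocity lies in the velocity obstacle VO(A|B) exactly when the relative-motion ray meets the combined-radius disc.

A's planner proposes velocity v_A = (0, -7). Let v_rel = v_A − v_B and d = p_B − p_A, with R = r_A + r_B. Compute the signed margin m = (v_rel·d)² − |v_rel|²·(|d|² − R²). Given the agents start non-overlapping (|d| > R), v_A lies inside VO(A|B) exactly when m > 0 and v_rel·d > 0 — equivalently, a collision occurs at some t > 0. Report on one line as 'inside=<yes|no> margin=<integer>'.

d = (7, 7),  |d|² = 98;  R = 7+2 = 9,  c = 98−9² = 17
v_rel = (8, -1),  |v_rel|² = 65;  v_rel·d = (8)·(7) + (-1)·(7) = 49
65·t² − 98·t + 17 = 0  ⇒  m = 49² − 65·17 = 1296
m = 1296 > 0,  v_rel·d = 49 > 0  ⇒  inside

inside=yes margin=1296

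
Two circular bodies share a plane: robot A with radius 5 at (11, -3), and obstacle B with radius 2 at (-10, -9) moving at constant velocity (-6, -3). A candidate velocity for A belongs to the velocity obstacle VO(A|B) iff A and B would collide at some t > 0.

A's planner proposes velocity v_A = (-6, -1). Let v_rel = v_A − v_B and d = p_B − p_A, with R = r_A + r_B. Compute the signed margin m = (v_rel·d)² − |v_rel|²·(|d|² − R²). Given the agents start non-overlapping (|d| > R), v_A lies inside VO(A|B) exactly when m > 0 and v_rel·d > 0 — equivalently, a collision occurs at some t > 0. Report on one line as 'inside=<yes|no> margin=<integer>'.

d = (-21, -6),  |d|² = 477;  R = 5+2 = 7,  c = 477−7² = 428
v_rel = (0, 2),  |v_rel|² = 4;  v_rel·d = (0)·(-21) + (2)·(-6) = -12
4·t² + 24·t + 428 = 0  ⇒  m = (-12)² − 4·428 = -1568
m = -1568 < 0,  v_rel·d = -12 < 0  ⇒  outside

inside=no margin=-1568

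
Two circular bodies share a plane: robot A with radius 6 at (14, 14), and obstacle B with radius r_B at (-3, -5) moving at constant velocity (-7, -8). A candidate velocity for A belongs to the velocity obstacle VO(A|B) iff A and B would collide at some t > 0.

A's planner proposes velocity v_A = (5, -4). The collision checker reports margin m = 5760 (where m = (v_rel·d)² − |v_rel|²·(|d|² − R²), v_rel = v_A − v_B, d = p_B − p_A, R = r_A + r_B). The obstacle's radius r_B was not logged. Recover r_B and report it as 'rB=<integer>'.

m = 5760
d = (-17, -19);  v_rel = (12, 4),  |v_rel|² = 160
v_rel×d = (12)·(-19) − (4)·(-17) = -160
since m = R²·160 − (-160)²:  R² = (25600 + 5760) / 160 = 196
R = √196 = 14  ⇒  r_B = 14 − 6 = 8

rB=8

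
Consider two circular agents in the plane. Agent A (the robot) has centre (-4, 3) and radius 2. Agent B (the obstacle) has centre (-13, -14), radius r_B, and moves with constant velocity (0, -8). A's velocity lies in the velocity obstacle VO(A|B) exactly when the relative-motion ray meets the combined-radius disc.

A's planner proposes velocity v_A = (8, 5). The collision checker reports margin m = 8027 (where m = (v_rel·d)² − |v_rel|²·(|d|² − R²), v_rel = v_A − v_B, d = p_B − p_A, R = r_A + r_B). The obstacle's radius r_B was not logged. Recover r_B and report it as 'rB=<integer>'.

m = 8027
d = (-9, -17);  v_rel = (8, 13),  |v_rel|² = 233
v_rel×d = (8)·(-17) − (13)·(-9) = -19
since m = R²·233 − (-19)²:  R² = (361 + 8027) / 233 = 36
R = √36 = 6  ⇒  r_B = 6 − 2 = 4

rB=4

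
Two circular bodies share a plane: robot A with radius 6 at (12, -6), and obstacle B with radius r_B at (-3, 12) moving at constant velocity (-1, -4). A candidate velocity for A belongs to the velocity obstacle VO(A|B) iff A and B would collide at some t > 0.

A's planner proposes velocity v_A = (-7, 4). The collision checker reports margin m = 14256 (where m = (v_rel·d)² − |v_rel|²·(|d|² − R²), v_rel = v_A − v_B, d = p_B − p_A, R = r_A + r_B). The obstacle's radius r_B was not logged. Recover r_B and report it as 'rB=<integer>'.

m = 14256
d = (-15, 18);  v_rel = (-6, 8),  |v_rel|² = 100
v_rel×d = (-6)·(18) − (8)·(-15) = 12
since m = R²·100 − 12²:  R² = (144 + 14256) / 100 = 144
R = √144 = 12  ⇒  r_B = 12 − 6 = 6

rB=6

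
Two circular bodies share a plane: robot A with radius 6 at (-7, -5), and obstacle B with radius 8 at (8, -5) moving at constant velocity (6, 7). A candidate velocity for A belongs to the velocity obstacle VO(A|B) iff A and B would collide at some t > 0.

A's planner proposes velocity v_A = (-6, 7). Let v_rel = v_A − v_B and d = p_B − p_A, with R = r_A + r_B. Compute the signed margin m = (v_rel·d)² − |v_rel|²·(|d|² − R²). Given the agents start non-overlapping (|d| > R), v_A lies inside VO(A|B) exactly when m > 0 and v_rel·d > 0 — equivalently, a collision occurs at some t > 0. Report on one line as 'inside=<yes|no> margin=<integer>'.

d = (15, 0),  |d|² = 225;  R = 6+8 = 14,  c = 225−14² = 29
v_rel = (-12, 0),  |v_rel|² = 144;  v_rel·d = (-12)·(15) + (0)·(0) = -180
144·t² + 360·t + 29 = 0  ⇒  m = (-180)² − 144·29 = 28224
m = 28224 > 0,  v_rel·d = -180 < 0  ⇒  outside

inside=no margin=28224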